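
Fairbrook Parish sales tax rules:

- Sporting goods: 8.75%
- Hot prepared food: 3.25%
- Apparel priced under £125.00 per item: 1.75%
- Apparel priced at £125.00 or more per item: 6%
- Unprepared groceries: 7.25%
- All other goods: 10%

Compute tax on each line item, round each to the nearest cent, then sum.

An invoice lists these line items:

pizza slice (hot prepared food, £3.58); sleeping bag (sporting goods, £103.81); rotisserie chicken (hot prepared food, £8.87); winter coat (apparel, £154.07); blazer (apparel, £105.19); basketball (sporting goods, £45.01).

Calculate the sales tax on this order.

£24.51

Pizza slice £3.58: hot prepared food → 3.25% → £0.12
Sleeping bag £103.81: sporting goods → 8.75% → £9.08
Rotisserie chicken £8.87: hot prepared food → 3.25% → £0.29
Winter coat £154.07: apparel, £125.00 or more → 6% → £9.24
Blazer £105.19: apparel, under £125.00 → 1.75% → £1.84
Basketball £45.01: sporting goods → 8.75% → £3.94
Total tax = £0.12 + £9.08 + £0.29 + £9.24 + £1.84 + £3.94 = £24.51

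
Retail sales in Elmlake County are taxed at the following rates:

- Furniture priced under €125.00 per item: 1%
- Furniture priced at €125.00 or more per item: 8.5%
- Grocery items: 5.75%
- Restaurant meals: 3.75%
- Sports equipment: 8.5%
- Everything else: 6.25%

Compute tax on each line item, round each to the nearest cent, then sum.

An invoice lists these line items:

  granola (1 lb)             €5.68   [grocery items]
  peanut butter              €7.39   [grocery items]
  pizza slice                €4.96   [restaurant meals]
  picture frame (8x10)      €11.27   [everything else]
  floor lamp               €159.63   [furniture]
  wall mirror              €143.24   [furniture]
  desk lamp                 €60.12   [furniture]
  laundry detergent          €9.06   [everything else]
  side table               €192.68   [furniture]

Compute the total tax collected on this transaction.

€44.94

Granola (1 lb) €5.68: grocery items → 5.75% → €0.33
Peanut butter €7.39: grocery items → 5.75% → €0.42
Pizza slice €4.96: restaurant meals → 3.75% → €0.19
Picture frame (8x10) €11.27: everything else → 6.25% → €0.70
Floor lamp €159.63: furniture, €125.00 or more → 8.5% → €13.57
Wall mirror €143.24: furniture, €125.00 or more → 8.5% → €12.18
Desk lamp €60.12: furniture, under €125.00 → 1% → €0.60
Laundry detergent €9.06: everything else → 6.25% → €0.57
Side table €192.68: furniture, €125.00 or more → 8.5% → €16.38
Total tax = €0.33 + €0.42 + €0.19 + €0.70 + €13.57 + €12.18 + €0.60 + €0.57 + €16.38 = €44.94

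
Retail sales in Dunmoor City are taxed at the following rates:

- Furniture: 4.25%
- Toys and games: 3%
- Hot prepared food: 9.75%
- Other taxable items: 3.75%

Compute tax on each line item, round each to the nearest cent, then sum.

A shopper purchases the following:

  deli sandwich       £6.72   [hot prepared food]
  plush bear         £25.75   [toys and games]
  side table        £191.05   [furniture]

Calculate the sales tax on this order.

Deli sandwich £6.72: hot prepared food → 9.75% → £0.66
Plush bear £25.75: toys and games → 3% → £0.77
Side table £191.05: furniture → 4.25% → £8.12
Total tax = £0.66 + £0.77 + £8.12 = £9.55

£9.55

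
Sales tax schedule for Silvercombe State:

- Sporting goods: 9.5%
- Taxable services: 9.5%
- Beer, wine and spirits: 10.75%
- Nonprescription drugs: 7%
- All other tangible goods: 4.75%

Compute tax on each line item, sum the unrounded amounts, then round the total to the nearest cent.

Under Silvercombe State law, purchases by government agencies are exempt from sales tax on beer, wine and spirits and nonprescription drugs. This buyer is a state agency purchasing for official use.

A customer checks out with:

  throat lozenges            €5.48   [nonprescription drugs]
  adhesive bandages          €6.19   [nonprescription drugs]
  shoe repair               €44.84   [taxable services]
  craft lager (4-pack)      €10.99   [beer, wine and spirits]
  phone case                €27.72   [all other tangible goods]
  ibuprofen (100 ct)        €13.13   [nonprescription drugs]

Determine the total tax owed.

Throat lozenges €5.48: nonprescription drugs, buyer-exempt → 0% → €0.00
Adhesive bandages €6.19: nonprescription drugs, buyer-exempt → 0% → €0.00
Shoe repair €44.84: taxable services → 9.5% → €4.2598
Craft lager (4-pack) €10.99: beer, wine and spirits, buyer-exempt → 0% → €0.00
Phone case €27.72: all other tangible goods → 4.75% → €1.3167
Ibuprofen (100 ct) €13.13: nonprescription drugs, buyer-exempt → 0% → €0.00
Unrounded tax sum = €5.5765 → €5.58

€5.58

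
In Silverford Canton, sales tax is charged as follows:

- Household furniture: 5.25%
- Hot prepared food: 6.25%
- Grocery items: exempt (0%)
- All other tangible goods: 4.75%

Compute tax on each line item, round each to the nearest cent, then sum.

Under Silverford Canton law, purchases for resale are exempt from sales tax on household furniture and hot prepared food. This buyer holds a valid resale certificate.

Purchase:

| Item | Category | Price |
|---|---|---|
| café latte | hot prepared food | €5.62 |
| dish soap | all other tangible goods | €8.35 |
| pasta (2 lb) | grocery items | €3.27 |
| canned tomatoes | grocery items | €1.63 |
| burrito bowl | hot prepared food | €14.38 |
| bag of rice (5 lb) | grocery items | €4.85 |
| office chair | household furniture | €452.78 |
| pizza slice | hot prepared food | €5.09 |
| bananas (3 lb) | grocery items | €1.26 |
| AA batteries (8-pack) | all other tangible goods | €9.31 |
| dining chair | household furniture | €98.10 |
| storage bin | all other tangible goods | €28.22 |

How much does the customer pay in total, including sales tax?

Café latte €5.62: hot prepared food, buyer-exempt → 0% → €0.00
Dish soap €8.35: all other tangible goods → 4.75% → €0.40
Pasta (2 lb) €3.27: grocery items → 0% → €0.00
Canned tomatoes €1.63: grocery items → 0% → €0.00
Burrito bowl €14.38: hot prepared food, buyer-exempt → 0% → €0.00
Bag of rice (5 lb) €4.85: grocery items → 0% → €0.00
Office chair €452.78: household furniture, buyer-exempt → 0% → €0.00
Pizza slice €5.09: hot prepared food, buyer-exempt → 0% → €0.00
Bananas (3 lb) €1.26: grocery items → 0% → €0.00
AA batteries (8-pack) €9.31: all other tangible goods → 4.75% → €0.44
Dining chair €98.10: household furniture, buyer-exempt → 0% → €0.00
Storage bin €28.22: all other tangible goods → 4.75% → €1.34
Subtotal = €632.86; tax = €2.18; total due = €635.04

€635.04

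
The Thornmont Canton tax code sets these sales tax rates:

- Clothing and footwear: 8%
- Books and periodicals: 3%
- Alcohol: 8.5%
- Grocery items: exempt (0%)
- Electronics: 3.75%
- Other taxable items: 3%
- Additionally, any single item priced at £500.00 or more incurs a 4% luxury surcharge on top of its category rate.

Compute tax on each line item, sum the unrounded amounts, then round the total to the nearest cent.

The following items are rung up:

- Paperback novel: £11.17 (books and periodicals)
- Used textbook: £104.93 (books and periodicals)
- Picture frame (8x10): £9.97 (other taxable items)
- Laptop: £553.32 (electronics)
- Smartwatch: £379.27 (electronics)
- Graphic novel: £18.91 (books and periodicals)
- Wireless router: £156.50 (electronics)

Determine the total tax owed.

£67.32

Paperback novel £11.17: books and periodicals → 3% → £0.3351
Used textbook £104.93: books and periodicals → 3% → £3.1479
Picture frame (8x10) £9.97: other taxable items → 3% → £0.2991
Laptop £553.32: electronics → 3.75% + 4% surcharge = 7.75% → £42.8823
Smartwatch £379.27: electronics → 3.75% → £14.222625
Graphic novel £18.91: books and periodicals → 3% → £0.5673
Wireless router £156.50: electronics → 3.75% → £5.86875
Unrounded tax sum = £67.323075 → £67.32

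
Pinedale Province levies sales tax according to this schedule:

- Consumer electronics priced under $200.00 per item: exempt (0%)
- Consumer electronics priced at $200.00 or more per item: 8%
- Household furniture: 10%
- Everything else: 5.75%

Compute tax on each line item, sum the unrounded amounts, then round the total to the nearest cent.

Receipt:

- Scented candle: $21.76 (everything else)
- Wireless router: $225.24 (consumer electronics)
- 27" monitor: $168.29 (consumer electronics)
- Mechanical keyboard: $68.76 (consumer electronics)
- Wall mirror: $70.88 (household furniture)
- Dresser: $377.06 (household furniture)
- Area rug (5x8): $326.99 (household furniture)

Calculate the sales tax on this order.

$96.76

Scented candle $21.76: everything else → 5.75% → $1.2512
Wireless router $225.24: consumer electronics, $200.00 or more → 8% → $18.0192
27" monitor $168.29: consumer electronics, under $200.00 → 0% → $0.00
Mechanical keyboard $68.76: consumer electronics, under $200.00 → 0% → $0.00
Wall mirror $70.88: household furniture → 10% → $7.088
Dresser $377.06: household furniture → 10% → $37.706
Area rug (5x8) $326.99: household furniture → 10% → $32.699
Unrounded tax sum = $96.7634 → $96.76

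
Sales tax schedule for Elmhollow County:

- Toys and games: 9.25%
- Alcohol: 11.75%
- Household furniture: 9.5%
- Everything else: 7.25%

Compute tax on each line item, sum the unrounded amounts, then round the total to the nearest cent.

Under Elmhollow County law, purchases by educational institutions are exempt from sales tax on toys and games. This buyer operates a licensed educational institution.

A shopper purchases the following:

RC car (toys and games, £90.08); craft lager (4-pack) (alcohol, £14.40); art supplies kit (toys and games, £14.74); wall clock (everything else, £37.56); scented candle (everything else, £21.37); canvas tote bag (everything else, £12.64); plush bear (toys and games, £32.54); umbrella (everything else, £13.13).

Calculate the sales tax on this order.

RC car £90.08: toys and games, buyer-exempt → 0% → £0.00
Craft lager (4-pack) £14.40: alcohol → 11.75% → £1.692
Art supplies kit £14.74: toys and games, buyer-exempt → 0% → £0.00
Wall clock £37.56: everything else → 7.25% → £2.7231
Scented candle £21.37: everything else → 7.25% → £1.549325
Canvas tote bag £12.64: everything else → 7.25% → £0.9164
Plush bear £32.54: toys and games, buyer-exempt → 0% → £0.00
Umbrella £13.13: everything else → 7.25% → £0.951925
Unrounded tax sum = £7.83275 → £7.83

£7.83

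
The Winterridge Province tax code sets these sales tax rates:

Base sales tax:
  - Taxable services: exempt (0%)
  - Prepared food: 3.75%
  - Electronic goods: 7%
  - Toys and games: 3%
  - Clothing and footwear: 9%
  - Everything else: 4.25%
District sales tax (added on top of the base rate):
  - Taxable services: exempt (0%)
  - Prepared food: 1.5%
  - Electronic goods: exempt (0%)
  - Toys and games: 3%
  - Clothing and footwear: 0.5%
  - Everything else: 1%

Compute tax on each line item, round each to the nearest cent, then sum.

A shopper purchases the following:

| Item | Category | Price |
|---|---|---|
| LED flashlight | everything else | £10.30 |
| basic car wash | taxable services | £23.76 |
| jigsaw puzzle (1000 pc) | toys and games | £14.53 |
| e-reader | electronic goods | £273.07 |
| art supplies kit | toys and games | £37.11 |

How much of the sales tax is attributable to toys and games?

Jigsaw puzzle (1000 pc) £14.53: toys and games → 3% + 3% district = 6% → £0.87
Art supplies kit £37.11: toys and games → 3% + 3% district = 6% → £2.23
Tax on toys and games = £0.87 + £2.23 = £3.10

£3.10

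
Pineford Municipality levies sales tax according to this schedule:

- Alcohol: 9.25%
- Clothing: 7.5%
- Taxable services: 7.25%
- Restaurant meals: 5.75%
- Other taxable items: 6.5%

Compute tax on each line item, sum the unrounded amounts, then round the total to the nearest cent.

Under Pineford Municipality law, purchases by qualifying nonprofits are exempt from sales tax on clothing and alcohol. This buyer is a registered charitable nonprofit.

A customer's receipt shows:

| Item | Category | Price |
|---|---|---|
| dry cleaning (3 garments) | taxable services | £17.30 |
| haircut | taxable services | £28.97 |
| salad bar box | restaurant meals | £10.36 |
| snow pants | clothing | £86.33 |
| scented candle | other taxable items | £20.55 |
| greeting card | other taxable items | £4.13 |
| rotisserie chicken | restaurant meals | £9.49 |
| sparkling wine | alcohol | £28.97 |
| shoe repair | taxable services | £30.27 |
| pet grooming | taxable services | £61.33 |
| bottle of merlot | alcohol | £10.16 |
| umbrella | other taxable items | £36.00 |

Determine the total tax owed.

Dry cleaning (3 garments) £17.30: taxable services → 7.25% → £1.25425
Haircut £28.97: taxable services → 7.25% → £2.100325
Salad bar box £10.36: restaurant meals → 5.75% → £0.5957
Snow pants £86.33: clothing, buyer-exempt → 0% → £0.00
Scented candle £20.55: other taxable items → 6.5% → £1.33575
Greeting card £4.13: other taxable items → 6.5% → £0.26845
Rotisserie chicken £9.49: restaurant meals → 5.75% → £0.545675
Sparkling wine £28.97: alcohol, buyer-exempt → 0% → £0.00
Shoe repair £30.27: taxable services → 7.25% → £2.194575
Pet grooming £61.33: taxable services → 7.25% → £4.446425
Bottle of merlot £10.16: alcohol, buyer-exempt → 0% → £0.00
Umbrella £36.00: other taxable items → 6.5% → £2.34
Unrounded tax sum = £15.08115 → £15.08

£15.08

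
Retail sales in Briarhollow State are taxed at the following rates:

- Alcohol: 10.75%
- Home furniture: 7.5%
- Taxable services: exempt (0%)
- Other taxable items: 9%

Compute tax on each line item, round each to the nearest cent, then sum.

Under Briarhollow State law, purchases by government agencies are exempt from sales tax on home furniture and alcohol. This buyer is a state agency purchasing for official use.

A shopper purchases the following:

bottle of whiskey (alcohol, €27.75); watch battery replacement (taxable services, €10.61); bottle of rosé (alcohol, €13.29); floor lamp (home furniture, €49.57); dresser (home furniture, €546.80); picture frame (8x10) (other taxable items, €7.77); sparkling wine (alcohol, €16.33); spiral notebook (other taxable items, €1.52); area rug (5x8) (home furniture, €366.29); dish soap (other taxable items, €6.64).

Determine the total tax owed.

€1.44

Bottle of whiskey €27.75: alcohol, buyer-exempt → 0% → €0.00
Watch battery replacement €10.61: taxable services → 0% → €0.00
Bottle of rosé €13.29: alcohol, buyer-exempt → 0% → €0.00
Floor lamp €49.57: home furniture, buyer-exempt → 0% → €0.00
Dresser €546.80: home furniture, buyer-exempt → 0% → €0.00
Picture frame (8x10) €7.77: other taxable items → 9% → €0.70
Sparkling wine €16.33: alcohol, buyer-exempt → 0% → €0.00
Spiral notebook €1.52: other taxable items → 9% → €0.14
Area rug (5x8) €366.29: home furniture, buyer-exempt → 0% → €0.00
Dish soap €6.64: other taxable items → 9% → €0.60
Total tax = €0.70 + €0.14 + €0.60 = €1.44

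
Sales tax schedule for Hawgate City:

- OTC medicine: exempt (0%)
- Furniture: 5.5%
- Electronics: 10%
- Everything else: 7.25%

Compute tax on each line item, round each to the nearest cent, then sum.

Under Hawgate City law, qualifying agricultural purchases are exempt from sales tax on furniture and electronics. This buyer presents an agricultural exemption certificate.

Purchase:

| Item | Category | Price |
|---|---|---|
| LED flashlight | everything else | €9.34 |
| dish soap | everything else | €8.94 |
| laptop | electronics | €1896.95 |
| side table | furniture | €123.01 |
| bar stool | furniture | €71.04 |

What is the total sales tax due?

€1.33

LED flashlight €9.34: everything else → 7.25% → €0.68
Dish soap €8.94: everything else → 7.25% → €0.65
Laptop €1896.95: electronics, buyer-exempt → 0% → €0.00
Side table €123.01: furniture, buyer-exempt → 0% → €0.00
Bar stool €71.04: furniture, buyer-exempt → 0% → €0.00
Total tax = €0.68 + €0.65 = €1.33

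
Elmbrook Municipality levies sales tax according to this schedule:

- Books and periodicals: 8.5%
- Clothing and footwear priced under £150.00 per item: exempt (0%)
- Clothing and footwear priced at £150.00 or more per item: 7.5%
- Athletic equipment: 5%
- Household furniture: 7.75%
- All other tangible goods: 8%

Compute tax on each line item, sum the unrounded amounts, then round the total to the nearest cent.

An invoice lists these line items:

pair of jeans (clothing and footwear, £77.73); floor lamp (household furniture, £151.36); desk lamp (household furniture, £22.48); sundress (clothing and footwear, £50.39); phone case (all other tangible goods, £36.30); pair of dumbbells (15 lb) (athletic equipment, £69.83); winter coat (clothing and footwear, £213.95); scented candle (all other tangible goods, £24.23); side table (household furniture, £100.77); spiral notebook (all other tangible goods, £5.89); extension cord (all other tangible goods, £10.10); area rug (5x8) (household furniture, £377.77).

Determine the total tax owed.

£76.22

Pair of jeans £77.73: clothing and footwear, under £150.00 → 0% → £0.00
Floor lamp £151.36: household furniture → 7.75% → £11.7304
Desk lamp £22.48: household furniture → 7.75% → £1.7422
Sundress £50.39: clothing and footwear, under £150.00 → 0% → £0.00
Phone case £36.30: all other tangible goods → 8% → £2.904
Pair of dumbbells (15 lb) £69.83: athletic equipment → 5% → £3.4915
Winter coat £213.95: clothing and footwear, £150.00 or more → 7.5% → £16.04625
Scented candle £24.23: all other tangible goods → 8% → £1.9384
Side table £100.77: household furniture → 7.75% → £7.809675
Spiral notebook £5.89: all other tangible goods → 8% → £0.4712
Extension cord £10.10: all other tangible goods → 8% → £0.808
Area rug (5x8) £377.77: household furniture → 7.75% → £29.277175
Unrounded tax sum = £76.2188 → £76.22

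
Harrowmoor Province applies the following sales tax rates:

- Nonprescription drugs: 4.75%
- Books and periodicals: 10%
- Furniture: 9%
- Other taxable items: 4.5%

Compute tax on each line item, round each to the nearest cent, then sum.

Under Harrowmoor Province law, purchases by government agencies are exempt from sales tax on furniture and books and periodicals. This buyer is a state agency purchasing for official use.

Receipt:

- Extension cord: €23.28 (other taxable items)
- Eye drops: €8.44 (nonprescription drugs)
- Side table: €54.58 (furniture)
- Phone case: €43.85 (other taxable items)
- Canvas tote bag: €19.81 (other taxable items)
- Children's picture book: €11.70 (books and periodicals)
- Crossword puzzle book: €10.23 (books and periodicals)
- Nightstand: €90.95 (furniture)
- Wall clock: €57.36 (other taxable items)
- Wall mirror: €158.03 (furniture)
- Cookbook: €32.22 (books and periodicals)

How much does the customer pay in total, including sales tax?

€517.34

Extension cord €23.28: other taxable items → 4.5% → €1.05
Eye drops €8.44: nonprescription drugs → 4.75% → €0.40
Side table €54.58: furniture, buyer-exempt → 0% → €0.00
Phone case €43.85: other taxable items → 4.5% → €1.97
Canvas tote bag €19.81: other taxable items → 4.5% → €0.89
Children's picture book €11.70: books and periodicals, buyer-exempt → 0% → €0.00
Crossword puzzle book €10.23: books and periodicals, buyer-exempt → 0% → €0.00
Nightstand €90.95: furniture, buyer-exempt → 0% → €0.00
Wall clock €57.36: other taxable items → 4.5% → €2.58
Wall mirror €158.03: furniture, buyer-exempt → 0% → €0.00
Cookbook €32.22: books and periodicals, buyer-exempt → 0% → €0.00
Subtotal = €510.45; tax = €6.89; total due = €517.34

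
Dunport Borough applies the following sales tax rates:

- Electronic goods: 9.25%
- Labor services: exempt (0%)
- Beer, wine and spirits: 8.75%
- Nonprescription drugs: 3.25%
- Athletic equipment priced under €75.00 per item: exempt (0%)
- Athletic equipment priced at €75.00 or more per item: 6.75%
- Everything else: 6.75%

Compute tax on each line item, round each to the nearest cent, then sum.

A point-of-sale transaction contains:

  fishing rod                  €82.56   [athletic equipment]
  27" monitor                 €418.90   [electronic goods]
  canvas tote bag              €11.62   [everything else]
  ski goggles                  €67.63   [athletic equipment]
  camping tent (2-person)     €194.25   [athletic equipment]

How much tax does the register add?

€58.21

Fishing rod €82.56: athletic equipment, €75.00 or more → 6.75% → €5.57
27" monitor €418.90: electronic goods → 9.25% → €38.75
Canvas tote bag €11.62: everything else → 6.75% → €0.78
Ski goggles €67.63: athletic equipment, under €75.00 → 0% → €0.00
Camping tent (2-person) €194.25: athletic equipment, €75.00 or more → 6.75% → €13.11
Total tax = €5.57 + €38.75 + €0.78 + €13.11 = €58.21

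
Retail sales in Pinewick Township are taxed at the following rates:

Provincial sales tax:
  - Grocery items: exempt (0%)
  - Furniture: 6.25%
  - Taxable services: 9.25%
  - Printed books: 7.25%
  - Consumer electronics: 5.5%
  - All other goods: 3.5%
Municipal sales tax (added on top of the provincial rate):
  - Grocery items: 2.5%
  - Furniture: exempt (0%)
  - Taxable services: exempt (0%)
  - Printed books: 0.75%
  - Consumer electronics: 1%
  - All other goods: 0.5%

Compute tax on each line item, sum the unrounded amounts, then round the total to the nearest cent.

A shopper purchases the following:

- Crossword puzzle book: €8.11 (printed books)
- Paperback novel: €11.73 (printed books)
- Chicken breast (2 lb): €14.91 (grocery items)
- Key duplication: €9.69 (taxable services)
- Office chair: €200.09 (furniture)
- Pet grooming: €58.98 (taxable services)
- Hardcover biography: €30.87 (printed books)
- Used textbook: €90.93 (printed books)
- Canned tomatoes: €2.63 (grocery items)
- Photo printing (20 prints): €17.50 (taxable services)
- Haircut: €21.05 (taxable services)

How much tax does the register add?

€34.19

Crossword puzzle book €8.11: printed books → 7.25% + 0.75% municipal = 8% → €0.6488
Paperback novel €11.73: printed books → 7.25% + 0.75% municipal = 8% → €0.9384
Chicken breast (2 lb) €14.91: grocery items → 0% + 2.5% municipal = 2.5% → €0.37275
Key duplication €9.69: taxable services → 9.25% + 0% municipal = 9.25% → €0.896325
Office chair €200.09: furniture → 6.25% + 0% municipal = 6.25% → €12.505625
Pet grooming €58.98: taxable services → 9.25% + 0% municipal = 9.25% → €5.45565
Hardcover biography €30.87: printed books → 7.25% + 0.75% municipal = 8% → €2.4696
Used textbook €90.93: printed books → 7.25% + 0.75% municipal = 8% → €7.2744
Canned tomatoes €2.63: grocery items → 0% + 2.5% municipal = 2.5% → €0.06575
Photo printing (20 prints) €17.50: taxable services → 9.25% + 0% municipal = 9.25% → €1.61875
Haircut €21.05: taxable services → 9.25% + 0% municipal = 9.25% → €1.947125
Unrounded tax sum = €34.193175 → €34.19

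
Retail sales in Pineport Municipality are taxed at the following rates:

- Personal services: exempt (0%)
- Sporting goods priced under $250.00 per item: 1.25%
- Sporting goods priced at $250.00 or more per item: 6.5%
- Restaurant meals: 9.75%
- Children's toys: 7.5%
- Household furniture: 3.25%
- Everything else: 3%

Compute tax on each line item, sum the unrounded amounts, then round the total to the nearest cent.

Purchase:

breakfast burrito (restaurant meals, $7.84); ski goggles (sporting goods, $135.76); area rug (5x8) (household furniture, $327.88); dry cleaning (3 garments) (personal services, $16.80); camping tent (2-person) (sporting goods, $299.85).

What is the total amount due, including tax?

$820.74

Breakfast burrito $7.84: restaurant meals → 9.75% → $0.7644
Ski goggles $135.76: sporting goods, under $250.00 → 1.25% → $1.697
Area rug (5x8) $327.88: household furniture → 3.25% → $10.6561
Dry cleaning (3 garments) $16.80: personal services → 0% → $0.00
Camping tent (2-person) $299.85: sporting goods, $250.00 or more → 6.5% → $19.49025
Subtotal = $788.13; unrounded tax = $32.60775 → $32.61; total due = $820.74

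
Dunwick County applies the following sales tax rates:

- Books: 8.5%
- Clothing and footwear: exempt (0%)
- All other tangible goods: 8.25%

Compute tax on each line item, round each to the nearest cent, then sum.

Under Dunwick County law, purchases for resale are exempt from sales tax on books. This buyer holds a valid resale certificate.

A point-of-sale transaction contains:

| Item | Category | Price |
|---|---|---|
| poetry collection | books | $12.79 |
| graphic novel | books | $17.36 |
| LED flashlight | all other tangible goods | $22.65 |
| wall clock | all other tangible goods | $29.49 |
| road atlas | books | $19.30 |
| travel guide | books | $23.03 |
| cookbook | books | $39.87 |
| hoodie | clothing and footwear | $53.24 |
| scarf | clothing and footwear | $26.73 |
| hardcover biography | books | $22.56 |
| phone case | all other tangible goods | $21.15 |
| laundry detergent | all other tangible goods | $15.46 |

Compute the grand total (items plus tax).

Poetry collection $12.79: books, buyer-exempt → 0% → $0.00
Graphic novel $17.36: books, buyer-exempt → 0% → $0.00
LED flashlight $22.65: all other tangible goods → 8.25% → $1.87
Wall clock $29.49: all other tangible goods → 8.25% → $2.43
Road atlas $19.30: books, buyer-exempt → 0% → $0.00
Travel guide $23.03: books, buyer-exempt → 0% → $0.00
Cookbook $39.87: books, buyer-exempt → 0% → $0.00
Hoodie $53.24: clothing and footwear → 0% → $0.00
Scarf $26.73: clothing and footwear → 0% → $0.00
Hardcover biography $22.56: books, buyer-exempt → 0% → $0.00
Phone case $21.15: all other tangible goods → 8.25% → $1.74
Laundry detergent $15.46: all other tangible goods → 8.25% → $1.28
Subtotal = $303.63; tax = $7.32; total due = $310.95

$310.95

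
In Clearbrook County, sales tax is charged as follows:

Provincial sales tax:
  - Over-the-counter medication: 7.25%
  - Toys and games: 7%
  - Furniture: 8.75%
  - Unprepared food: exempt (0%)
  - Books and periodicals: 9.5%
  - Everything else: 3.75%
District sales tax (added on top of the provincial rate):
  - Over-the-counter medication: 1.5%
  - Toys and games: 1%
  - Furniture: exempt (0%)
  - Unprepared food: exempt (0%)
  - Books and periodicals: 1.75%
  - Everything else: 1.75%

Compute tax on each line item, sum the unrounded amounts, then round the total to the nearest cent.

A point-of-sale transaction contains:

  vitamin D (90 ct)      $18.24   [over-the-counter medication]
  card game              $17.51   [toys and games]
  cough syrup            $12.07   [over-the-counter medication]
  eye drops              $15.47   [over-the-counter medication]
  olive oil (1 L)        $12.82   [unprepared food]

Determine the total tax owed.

Vitamin D (90 ct) $18.24: over-the-counter medication → 7.25% + 1.5% district = 8.75% → $1.596
Card game $17.51: toys and games → 7% + 1% district = 8% → $1.4008
Cough syrup $12.07: over-the-counter medication → 7.25% + 1.5% district = 8.75% → $1.056125
Eye drops $15.47: over-the-counter medication → 7.25% + 1.5% district = 8.75% → $1.353625
Olive oil (1 L) $12.82: unprepared food → 0% + 0% district = 0% → $0.00
Unrounded tax sum = $5.40655 → $5.41

$5.41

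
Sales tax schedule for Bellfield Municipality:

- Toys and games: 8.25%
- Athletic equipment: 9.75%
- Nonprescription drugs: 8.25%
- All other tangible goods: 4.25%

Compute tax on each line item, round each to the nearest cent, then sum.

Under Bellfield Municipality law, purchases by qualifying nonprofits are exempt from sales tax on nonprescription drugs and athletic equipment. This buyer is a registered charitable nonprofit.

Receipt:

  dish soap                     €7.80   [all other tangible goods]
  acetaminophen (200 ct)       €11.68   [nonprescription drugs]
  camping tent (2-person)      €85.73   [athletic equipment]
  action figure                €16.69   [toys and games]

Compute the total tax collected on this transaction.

Dish soap €7.80: all other tangible goods → 4.25% → €0.33
Acetaminophen (200 ct) €11.68: nonprescription drugs, buyer-exempt → 0% → €0.00
Camping tent (2-person) €85.73: athletic equipment, buyer-exempt → 0% → €0.00
Action figure €16.69: toys and games → 8.25% → €1.38
Total tax = €0.33 + €1.38 = €1.71

€1.71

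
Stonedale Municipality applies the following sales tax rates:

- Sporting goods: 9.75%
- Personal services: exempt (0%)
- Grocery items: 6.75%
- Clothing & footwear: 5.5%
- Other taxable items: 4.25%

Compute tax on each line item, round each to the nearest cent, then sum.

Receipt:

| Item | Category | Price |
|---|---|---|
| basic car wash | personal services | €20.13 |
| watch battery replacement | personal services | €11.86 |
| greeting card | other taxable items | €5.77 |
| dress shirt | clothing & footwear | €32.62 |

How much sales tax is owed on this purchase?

€2.04

Basic car wash €20.13: personal services → 0% → €0.00
Watch battery replacement €11.86: personal services → 0% → €0.00
Greeting card €5.77: other taxable items → 4.25% → €0.25
Dress shirt €32.62: clothing & footwear → 5.5% → €1.79
Total tax = €0.25 + €1.79 = €2.04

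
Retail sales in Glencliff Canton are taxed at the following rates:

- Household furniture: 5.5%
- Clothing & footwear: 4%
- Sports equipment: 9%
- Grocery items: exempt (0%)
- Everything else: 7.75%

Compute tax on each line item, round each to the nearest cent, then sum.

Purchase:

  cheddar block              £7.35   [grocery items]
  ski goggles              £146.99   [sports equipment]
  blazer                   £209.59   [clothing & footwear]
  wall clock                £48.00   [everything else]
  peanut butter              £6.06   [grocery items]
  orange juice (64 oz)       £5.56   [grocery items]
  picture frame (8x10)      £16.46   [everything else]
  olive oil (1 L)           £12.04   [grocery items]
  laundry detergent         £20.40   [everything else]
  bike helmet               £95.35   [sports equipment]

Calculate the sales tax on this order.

Cheddar block £7.35: grocery items → 0% → £0.00
Ski goggles £146.99: sports equipment → 9% → £13.23
Blazer £209.59: clothing & footwear → 4% → £8.38
Wall clock £48.00: everything else → 7.75% → £3.72
Peanut butter £6.06: grocery items → 0% → £0.00
Orange juice (64 oz) £5.56: grocery items → 0% → £0.00
Picture frame (8x10) £16.46: everything else → 7.75% → £1.28
Olive oil (1 L) £12.04: grocery items → 0% → £0.00
Laundry detergent £20.40: everything else → 7.75% → £1.58
Bike helmet £95.35: sports equipment → 9% → £8.58
Total tax = £13.23 + £8.38 + £3.72 + £1.28 + £1.58 + £8.58 = £36.77

£36.77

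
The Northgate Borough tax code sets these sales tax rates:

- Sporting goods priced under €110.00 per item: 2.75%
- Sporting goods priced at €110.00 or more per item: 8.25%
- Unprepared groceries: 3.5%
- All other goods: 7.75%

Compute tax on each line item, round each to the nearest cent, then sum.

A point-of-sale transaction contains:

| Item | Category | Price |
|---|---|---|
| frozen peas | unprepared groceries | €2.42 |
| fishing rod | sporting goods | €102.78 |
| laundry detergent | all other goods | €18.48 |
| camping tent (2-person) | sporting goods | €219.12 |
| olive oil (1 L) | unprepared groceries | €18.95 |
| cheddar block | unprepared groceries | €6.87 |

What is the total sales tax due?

Frozen peas €2.42: unprepared groceries → 3.5% → €0.08
Fishing rod €102.78: sporting goods, under €110.00 → 2.75% → €2.83
Laundry detergent €18.48: all other goods → 7.75% → €1.43
Camping tent (2-person) €219.12: sporting goods, €110.00 or more → 8.25% → €18.08
Olive oil (1 L) €18.95: unprepared groceries → 3.5% → €0.66
Cheddar block €6.87: unprepared groceries → 3.5% → €0.24
Total tax = €0.08 + €2.83 + €1.43 + €18.08 + €0.66 + €0.24 = €23.32

€23.32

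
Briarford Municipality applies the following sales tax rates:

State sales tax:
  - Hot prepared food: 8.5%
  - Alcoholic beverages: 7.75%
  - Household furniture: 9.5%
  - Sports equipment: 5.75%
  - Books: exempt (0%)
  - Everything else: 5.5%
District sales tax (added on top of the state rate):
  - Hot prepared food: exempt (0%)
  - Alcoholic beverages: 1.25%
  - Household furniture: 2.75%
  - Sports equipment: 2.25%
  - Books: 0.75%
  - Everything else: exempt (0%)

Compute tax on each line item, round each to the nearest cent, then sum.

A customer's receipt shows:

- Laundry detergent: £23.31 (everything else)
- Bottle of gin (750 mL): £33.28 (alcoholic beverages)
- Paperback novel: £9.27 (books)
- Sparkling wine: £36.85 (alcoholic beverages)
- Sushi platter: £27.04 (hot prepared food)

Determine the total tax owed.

£9.97

Laundry detergent £23.31: everything else → 5.5% + 0% district = 5.5% → £1.28
Bottle of gin (750 mL) £33.28: alcoholic beverages → 7.75% + 1.25% district = 9% → £3.00
Paperback novel £9.27: books → 0% + 0.75% district = 0.75% → £0.07
Sparkling wine £36.85: alcoholic beverages → 7.75% + 1.25% district = 9% → £3.32
Sushi platter £27.04: hot prepared food → 8.5% + 0% district = 8.5% → £2.30
Total tax = £1.28 + £3.00 + £0.07 + £3.32 + £2.30 = £9.97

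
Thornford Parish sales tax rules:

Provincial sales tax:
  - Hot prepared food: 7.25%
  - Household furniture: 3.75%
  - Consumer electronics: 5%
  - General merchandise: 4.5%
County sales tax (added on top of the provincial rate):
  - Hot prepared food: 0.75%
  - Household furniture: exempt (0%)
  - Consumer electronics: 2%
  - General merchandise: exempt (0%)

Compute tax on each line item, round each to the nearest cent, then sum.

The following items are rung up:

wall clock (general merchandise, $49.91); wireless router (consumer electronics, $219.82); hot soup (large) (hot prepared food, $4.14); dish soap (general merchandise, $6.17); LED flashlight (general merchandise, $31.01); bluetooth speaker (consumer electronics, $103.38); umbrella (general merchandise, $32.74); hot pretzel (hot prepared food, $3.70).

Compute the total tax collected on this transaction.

$28.66

Wall clock $49.91: general merchandise → 4.5% + 0% county = 4.5% → $2.25
Wireless router $219.82: consumer electronics → 5% + 2% county = 7% → $15.39
Hot soup (large) $4.14: hot prepared food → 7.25% + 0.75% county = 8% → $0.33
Dish soap $6.17: general merchandise → 4.5% + 0% county = 4.5% → $0.28
LED flashlight $31.01: general merchandise → 4.5% + 0% county = 4.5% → $1.40
Bluetooth speaker $103.38: consumer electronics → 5% + 2% county = 7% → $7.24
Umbrella $32.74: general merchandise → 4.5% + 0% county = 4.5% → $1.47
Hot pretzel $3.70: hot prepared food → 7.25% + 0.75% county = 8% → $0.30
Total tax = $2.25 + $15.39 + $0.33 + $0.28 + $1.40 + $7.24 + $1.47 + $0.30 = $28.66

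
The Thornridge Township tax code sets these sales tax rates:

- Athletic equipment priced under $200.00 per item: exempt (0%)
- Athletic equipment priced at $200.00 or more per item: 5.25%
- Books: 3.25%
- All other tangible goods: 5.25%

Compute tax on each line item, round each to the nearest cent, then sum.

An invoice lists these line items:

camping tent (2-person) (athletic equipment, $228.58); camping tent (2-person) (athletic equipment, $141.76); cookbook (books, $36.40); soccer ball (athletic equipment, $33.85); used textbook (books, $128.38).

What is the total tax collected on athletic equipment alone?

Camping tent (2-person) $228.58: athletic equipment, $200.00 or more → 5.25% → $12.00
Camping tent (2-person) $141.76: athletic equipment, under $200.00 → 0% → $0.00
Soccer ball $33.85: athletic equipment, under $200.00 → 0% → $0.00
Tax on athletic equipment = $12.00 + $0.00 + $0.00 = $12.00

$12.00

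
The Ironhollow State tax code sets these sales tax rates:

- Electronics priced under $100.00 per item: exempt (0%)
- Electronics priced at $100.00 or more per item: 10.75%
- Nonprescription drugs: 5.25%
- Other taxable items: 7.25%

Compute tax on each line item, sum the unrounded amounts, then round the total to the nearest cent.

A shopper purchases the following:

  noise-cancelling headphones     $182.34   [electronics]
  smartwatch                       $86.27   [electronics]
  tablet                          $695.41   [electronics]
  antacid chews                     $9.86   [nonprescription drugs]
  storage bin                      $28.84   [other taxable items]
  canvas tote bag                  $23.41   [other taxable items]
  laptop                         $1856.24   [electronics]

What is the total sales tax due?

Noise-cancelling headphones $182.34: electronics, $100.00 or more → 10.75% → $19.60155
Smartwatch $86.27: electronics, under $100.00 → 0% → $0.00
Tablet $695.41: electronics, $100.00 or more → 10.75% → $74.756575
Antacid chews $9.86: nonprescription drugs → 5.25% → $0.51765
Storage bin $28.84: other taxable items → 7.25% → $2.0909
Canvas tote bag $23.41: other taxable items → 7.25% → $1.697225
Laptop $1856.24: electronics, $100.00 or more → 10.75% → $199.5458
Unrounded tax sum = $298.2097 → $298.21

$298.21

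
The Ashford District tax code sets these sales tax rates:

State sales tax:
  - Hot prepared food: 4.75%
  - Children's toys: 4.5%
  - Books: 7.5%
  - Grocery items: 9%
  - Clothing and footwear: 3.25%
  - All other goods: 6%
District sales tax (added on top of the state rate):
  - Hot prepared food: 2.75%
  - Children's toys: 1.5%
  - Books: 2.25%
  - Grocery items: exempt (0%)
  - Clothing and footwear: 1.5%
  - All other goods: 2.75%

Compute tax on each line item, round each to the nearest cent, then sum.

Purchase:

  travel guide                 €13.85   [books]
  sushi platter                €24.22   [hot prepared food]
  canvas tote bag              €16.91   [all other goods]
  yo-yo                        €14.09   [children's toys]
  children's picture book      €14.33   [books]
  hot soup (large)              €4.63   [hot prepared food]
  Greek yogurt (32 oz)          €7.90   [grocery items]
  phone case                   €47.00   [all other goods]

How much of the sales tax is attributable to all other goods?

Canvas tote bag €16.91: all other goods → 6% + 2.75% district = 8.75% → €1.48
Phone case €47.00: all other goods → 6% + 2.75% district = 8.75% → €4.11
Tax on all other goods = €1.48 + €4.11 = €5.59

€5.59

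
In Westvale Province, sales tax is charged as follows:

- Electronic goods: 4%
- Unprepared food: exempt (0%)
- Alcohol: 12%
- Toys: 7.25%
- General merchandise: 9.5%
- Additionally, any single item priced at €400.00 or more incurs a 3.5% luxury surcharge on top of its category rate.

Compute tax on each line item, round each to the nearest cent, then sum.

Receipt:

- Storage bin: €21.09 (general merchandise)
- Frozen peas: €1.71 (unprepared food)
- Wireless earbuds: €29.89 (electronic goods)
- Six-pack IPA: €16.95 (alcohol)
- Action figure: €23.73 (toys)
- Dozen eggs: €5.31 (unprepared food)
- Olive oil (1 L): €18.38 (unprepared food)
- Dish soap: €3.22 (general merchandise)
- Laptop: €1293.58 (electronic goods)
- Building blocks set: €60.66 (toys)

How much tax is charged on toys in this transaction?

€6.12

Action figure €23.73: toys → 7.25% → €1.72
Building blocks set €60.66: toys → 7.25% → €4.40
Tax on toys = €1.72 + €4.40 = €6.12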